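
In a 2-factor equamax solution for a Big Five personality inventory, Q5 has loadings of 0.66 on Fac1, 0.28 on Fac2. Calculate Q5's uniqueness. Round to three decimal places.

h² = 0.66² + 0.28² = 0.4356 + 0.0784 = 0.5140
Uniqueness u² = 1 − h² = 1 − 0.5140 = 0.4860

0.486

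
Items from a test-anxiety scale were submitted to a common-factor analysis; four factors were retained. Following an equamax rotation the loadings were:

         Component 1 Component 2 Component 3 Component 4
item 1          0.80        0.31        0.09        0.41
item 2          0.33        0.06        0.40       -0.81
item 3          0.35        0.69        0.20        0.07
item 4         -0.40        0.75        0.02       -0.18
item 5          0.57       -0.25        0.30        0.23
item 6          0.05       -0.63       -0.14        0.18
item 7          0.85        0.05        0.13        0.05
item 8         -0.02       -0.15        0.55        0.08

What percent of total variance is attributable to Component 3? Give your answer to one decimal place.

SS loadings for Component 3 = 0.09² + 0.40² + 0.20² + 0.02² + 0.30² + (-0.14)² + 0.13² + 0.55² = 0.6375
With 8 standardized items, total variance = 8. Proportion = 0.6375/8 = 0.0797 → 7.97%.

8.0%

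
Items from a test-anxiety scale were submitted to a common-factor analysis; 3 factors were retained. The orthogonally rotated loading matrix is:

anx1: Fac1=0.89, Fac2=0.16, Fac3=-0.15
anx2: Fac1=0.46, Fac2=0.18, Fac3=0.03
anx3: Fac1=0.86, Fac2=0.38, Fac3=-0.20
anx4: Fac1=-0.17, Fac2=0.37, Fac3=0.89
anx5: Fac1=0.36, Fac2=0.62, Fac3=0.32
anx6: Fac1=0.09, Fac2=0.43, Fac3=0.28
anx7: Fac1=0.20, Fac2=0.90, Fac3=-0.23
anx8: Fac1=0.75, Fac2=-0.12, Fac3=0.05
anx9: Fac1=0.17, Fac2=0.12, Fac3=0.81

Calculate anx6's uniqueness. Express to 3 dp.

h² = 0.09² + 0.43² + 0.28² = 0.0081 + 0.1849 + 0.0784 = 0.2714
Uniqueness u² = 1 − h² = 1 − 0.2714 = 0.7286

0.729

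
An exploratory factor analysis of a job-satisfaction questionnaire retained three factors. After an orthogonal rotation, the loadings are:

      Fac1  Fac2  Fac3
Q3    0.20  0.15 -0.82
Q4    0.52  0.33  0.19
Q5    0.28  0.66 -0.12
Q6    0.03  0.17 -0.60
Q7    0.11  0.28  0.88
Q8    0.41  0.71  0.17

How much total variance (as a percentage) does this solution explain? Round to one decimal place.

60.6%

SS loadings by factor: 0.5699, 1.1784, 1.8862; total = 3.6345.
Total variance with 6 standardized items is 6, so the solution explains 3.6345/6 = 0.6058 = 60.57%.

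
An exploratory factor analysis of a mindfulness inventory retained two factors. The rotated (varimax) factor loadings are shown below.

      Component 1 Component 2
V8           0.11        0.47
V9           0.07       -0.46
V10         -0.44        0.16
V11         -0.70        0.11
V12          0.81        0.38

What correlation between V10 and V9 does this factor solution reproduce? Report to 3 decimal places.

-0.104

r̂ = Σ λ_i·λ_j across factors = (-0.44)(0.07) + (0.16)(-0.46)
  = -0.0308 -0.0736 = -0.1044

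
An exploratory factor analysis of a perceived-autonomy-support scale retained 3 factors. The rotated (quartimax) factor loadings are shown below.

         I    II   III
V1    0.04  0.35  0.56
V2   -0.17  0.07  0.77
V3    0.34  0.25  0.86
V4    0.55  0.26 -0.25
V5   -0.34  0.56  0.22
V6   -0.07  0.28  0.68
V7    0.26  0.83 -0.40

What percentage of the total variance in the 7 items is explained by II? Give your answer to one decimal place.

19.1%

SS loadings for II = 0.35² + 0.07² + 0.25² + 0.26² + 0.56² + 0.28² + 0.83² = 1.3384
With 7 standardized items, total variance = 7. Proportion = 1.3384/7 = 0.1912 → 19.12%.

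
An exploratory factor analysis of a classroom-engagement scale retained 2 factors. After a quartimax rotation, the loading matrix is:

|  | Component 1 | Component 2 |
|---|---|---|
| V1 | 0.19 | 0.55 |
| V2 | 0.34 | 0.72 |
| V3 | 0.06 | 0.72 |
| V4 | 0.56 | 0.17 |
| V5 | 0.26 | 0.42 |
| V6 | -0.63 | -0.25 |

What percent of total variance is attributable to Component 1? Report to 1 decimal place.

SS loadings for Component 1 = 0.19² + 0.34² + 0.06² + 0.56² + 0.26² + (-0.63)² = 0.9334
With 6 standardized items, total variance = 6. Proportion = 0.9334/6 = 0.1556 → 15.56%.

15.6%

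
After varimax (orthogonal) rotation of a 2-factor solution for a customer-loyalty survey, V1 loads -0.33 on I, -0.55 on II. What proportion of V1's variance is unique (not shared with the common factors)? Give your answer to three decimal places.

h² = (-0.33)² + (-0.55)² = 0.1089 + 0.3025 = 0.4114
Uniqueness u² = 1 − h² = 1 − 0.4114 = 0.5886

0.589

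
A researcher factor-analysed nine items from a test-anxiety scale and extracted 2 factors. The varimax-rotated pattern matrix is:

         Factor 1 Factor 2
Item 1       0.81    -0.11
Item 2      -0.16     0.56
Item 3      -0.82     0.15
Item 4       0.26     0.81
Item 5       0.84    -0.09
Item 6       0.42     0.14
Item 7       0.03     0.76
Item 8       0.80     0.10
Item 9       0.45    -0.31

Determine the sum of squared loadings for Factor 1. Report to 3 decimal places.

SS loadings for Factor 1 = 0.81² + (-0.16)² + (-0.82)² + 0.26² + 0.84² + 0.42² + 0.03² + 0.80² + 0.45² = 0.6561 + 0.0256 + 0.6724 + 0.0676 + 0.7056 + 0.1764 + 0.0009 + 0.6400 + 0.2025 = 3.1471

3.147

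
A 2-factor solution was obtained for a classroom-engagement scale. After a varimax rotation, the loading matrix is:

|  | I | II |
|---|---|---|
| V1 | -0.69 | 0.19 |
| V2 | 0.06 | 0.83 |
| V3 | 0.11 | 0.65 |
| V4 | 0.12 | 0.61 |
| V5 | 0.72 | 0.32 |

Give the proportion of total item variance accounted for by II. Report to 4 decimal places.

0.3244

SS loadings for II = 0.19² + 0.83² + 0.65² + 0.61² + 0.32² = 1.6220
Proportion of variance = 1.6220 / 5 = 0.3244.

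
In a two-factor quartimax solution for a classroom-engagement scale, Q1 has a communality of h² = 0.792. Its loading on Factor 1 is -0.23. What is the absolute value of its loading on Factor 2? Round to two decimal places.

Under orthogonal rotation h² = Σλ², so λ_Factor 2² = h² − (0.0529) = 0.792 − 0.0529 = 0.7391.
|λ| = √0.7391 = 0.8597.

0.86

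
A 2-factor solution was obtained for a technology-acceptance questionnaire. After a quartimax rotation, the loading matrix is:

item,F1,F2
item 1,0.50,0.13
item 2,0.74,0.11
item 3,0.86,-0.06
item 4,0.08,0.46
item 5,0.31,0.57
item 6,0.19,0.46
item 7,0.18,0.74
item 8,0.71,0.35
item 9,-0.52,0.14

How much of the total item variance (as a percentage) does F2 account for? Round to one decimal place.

SS loadings for F2 = 0.13² + 0.11² + (-0.06)² + 0.46² + 0.57² + 0.46² + 0.74² + 0.35² + 0.14² = 1.4704
With 9 standardized items, total variance = 9. Proportion = 1.4704/9 = 0.1634 → 16.34%.

16.3%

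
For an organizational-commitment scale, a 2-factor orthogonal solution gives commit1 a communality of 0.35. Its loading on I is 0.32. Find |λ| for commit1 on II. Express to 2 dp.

Under orthogonal rotation h² = Σλ², so λ_II² = h² − (0.1024) = 0.35 − 0.1024 = 0.2476.
|λ| = √0.2476 = 0.4976.

0.50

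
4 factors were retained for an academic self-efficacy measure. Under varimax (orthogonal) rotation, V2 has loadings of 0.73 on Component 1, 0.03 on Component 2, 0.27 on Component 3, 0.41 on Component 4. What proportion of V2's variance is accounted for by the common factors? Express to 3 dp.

0.775

h² = 0.73² + 0.03² + 0.27² + 0.41² = 0.5329 + 0.0009 + 0.0729 + 0.1681 = 0.7748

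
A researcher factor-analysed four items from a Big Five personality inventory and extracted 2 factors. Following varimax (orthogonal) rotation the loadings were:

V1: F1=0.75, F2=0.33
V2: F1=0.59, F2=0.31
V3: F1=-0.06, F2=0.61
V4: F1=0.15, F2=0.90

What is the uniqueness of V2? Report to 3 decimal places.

h² = 0.59² + 0.31² = 0.3481 + 0.0961 = 0.4442
Uniqueness u² = 1 − h² = 1 − 0.4442 = 0.5558

0.556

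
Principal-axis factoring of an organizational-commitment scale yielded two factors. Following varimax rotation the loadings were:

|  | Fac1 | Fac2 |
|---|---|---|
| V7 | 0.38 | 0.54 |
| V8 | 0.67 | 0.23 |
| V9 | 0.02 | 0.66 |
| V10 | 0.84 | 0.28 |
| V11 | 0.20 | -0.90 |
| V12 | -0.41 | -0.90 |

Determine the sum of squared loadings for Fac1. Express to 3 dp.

1.507

SS loadings for Fac1 = 0.38² + 0.67² + 0.02² + 0.84² + 0.20² + (-0.41)² = 0.1444 + 0.4489 + 0.0004 + 0.7056 + 0.0400 + 0.1681 = 1.5074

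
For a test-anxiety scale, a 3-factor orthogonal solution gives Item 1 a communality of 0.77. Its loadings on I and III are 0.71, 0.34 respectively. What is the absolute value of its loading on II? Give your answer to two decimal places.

Under orthogonal rotation h² = Σλ², so λ_II² = h² − (0.6197) = 0.77 − 0.6197 = 0.1503.
|λ| = √0.1503 = 0.3877.

0.39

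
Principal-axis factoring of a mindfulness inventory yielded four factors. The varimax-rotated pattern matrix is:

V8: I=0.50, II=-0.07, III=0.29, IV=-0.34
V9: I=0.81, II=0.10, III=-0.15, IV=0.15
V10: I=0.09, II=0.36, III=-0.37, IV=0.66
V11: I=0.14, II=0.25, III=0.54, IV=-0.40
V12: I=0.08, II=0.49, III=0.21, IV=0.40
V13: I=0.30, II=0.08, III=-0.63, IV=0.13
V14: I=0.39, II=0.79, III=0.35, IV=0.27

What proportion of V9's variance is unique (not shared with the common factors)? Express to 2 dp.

h² = 0.81² + 0.10² + (-0.15)² + 0.15² = 0.6561 + 0.0100 + 0.0225 + 0.0225 = 0.7111
Uniqueness u² = 1 − h² = 1 − 0.7111 = 0.2889

0.29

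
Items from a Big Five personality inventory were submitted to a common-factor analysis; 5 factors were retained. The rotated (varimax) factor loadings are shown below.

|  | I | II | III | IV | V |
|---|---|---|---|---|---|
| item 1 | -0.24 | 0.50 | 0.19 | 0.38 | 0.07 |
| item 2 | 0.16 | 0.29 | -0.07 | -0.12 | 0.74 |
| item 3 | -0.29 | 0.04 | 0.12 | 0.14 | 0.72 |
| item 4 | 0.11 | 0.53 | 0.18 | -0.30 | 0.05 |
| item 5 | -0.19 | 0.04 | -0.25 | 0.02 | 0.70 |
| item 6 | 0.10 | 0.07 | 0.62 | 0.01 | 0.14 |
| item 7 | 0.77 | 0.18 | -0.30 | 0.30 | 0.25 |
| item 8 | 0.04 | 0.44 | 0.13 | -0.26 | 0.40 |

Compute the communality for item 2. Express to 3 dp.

h² = 0.16² + 0.29² + (-0.07)² + (-0.12)² + 0.74² = 0.0256 + 0.0841 + 0.0049 + 0.0144 + 0.5476 = 0.6766

0.677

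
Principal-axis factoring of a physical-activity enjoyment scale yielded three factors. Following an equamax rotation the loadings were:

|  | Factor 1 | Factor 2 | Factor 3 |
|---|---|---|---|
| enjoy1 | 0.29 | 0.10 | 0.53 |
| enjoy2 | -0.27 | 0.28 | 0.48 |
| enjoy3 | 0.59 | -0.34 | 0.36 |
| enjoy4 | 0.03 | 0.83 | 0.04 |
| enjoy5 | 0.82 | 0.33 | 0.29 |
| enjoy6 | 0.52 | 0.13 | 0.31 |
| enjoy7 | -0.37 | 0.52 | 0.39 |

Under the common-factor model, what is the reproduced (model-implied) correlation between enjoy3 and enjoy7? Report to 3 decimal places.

-0.255

r̂ = Σ λ_i·λ_j across factors = (0.59)(-0.37) + (-0.34)(0.52) + (0.36)(0.39)
  = -0.2183 -0.1768 +0.1404 = -0.2547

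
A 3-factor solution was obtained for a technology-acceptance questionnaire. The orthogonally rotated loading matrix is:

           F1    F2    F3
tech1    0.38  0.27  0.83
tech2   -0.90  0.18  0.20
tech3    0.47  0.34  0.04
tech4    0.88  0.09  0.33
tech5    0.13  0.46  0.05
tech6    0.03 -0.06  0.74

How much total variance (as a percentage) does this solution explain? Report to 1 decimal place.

63.4%

SS loadings by factor: 1.9675, 0.4442, 1.3895; total = 3.8012.
Total variance with 6 standardized items is 6, so the solution explains 3.8012/6 = 0.6335 = 63.35%.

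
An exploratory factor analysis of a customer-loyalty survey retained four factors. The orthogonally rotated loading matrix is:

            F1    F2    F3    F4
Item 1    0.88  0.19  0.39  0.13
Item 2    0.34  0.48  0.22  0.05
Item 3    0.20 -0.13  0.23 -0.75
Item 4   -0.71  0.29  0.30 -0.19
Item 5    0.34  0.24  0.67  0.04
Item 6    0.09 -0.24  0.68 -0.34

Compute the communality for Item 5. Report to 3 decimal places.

h² = 0.34² + 0.24² + 0.67² + 0.04² = 0.1156 + 0.0576 + 0.4489 + 0.0016 = 0.6237

0.624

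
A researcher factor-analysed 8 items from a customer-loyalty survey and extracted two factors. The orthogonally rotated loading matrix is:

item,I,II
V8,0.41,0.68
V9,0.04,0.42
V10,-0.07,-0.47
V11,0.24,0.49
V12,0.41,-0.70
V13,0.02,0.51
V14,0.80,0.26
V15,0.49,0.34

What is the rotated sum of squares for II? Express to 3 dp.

2.033

SS loadings for II = 0.68² + 0.42² + (-0.47)² + 0.49² + (-0.70)² + 0.51² + 0.26² + 0.34² = 0.4624 + 0.1764 + 0.2209 + 0.2401 + 0.4900 + 0.2601 + 0.0676 + 0.1156 = 2.0331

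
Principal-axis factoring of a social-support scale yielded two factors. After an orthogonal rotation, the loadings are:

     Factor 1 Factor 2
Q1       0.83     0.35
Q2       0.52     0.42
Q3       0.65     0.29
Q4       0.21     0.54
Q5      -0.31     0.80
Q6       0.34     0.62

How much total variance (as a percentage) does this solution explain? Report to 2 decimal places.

Communalities: 0.8114, 0.4468, 0.5066, 0.3357, 0.7361, 0.5000; Σh² = 3.3366.
Total variance with 6 standardized items is 6, so the solution explains 3.3366/6 = 0.5561 = 55.61%.

55.61%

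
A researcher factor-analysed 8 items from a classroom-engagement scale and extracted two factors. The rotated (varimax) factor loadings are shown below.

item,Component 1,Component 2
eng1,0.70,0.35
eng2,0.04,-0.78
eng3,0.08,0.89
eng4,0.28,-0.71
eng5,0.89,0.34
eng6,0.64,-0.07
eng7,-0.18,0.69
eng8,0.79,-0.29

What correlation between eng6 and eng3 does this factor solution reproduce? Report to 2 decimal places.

r̂ = Σ λ_i·λ_j across factors = (0.64)(0.08) + (-0.07)(0.89)
  = +0.0512 -0.0623 = -0.0111

-0.01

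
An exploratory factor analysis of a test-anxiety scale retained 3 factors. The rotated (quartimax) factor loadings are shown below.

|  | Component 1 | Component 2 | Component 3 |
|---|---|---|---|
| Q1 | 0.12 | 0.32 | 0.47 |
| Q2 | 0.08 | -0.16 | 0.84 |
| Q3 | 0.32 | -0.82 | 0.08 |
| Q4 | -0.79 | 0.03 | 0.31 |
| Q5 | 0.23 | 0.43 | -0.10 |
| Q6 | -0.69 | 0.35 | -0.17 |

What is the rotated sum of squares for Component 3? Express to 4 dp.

1.0679

SS loadings for Component 3 = 0.47² + 0.84² + 0.08² + 0.31² + (-0.10)² + (-0.17)² = 0.2209 + 0.7056 + 0.0064 + 0.0961 + 0.0100 + 0.0289 = 1.0679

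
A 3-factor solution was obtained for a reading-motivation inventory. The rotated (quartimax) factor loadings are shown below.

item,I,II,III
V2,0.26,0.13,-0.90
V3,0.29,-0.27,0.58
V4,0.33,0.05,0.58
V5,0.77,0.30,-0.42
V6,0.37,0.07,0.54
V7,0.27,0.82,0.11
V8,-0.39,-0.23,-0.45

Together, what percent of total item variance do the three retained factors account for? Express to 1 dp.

SS loadings by factor: 1.2154, 0.9125, 2.1654; total = 4.2933.
Total variance with 7 standardized items is 7, so the solution explains 4.2933/7 = 0.6133 = 61.33%.

61.3%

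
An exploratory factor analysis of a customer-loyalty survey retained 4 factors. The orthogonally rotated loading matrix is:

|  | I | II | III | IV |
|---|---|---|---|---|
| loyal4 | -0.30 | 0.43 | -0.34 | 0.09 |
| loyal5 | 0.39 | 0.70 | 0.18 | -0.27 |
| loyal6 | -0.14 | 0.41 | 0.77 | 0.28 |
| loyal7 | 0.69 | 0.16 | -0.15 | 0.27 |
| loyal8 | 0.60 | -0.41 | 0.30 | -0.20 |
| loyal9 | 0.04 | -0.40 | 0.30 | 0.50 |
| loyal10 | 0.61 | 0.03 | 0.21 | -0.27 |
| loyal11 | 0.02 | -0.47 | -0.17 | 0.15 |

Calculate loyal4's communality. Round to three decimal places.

0.399

h² = (-0.30)² + 0.43² + (-0.34)² + 0.09² = 0.0900 + 0.1849 + 0.1156 + 0.0081 = 0.3986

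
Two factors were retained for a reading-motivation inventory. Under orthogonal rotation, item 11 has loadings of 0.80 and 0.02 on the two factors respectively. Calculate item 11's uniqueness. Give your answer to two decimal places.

0.36

h² = 0.80² + 0.02² = 0.6400 + 0.0004 = 0.6404
Uniqueness u² = 1 − h² = 1 − 0.6404 = 0.3596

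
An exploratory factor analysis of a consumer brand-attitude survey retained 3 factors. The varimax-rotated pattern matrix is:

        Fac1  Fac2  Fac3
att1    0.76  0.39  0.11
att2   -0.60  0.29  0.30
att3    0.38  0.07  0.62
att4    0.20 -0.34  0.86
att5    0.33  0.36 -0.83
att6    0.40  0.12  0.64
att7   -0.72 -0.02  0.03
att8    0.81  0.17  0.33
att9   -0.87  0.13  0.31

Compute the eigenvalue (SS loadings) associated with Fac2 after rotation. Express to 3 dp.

SS loadings for Fac2 = 0.39² + 0.29² + 0.07² + (-0.34)² + 0.36² + 0.12² + (-0.02)² + 0.17² + 0.13² = 0.1521 + 0.0841 + 0.0049 + 0.1156 + 0.1296 + 0.0144 + 0.0004 + 0.0289 + 0.0169 = 0.5469

0.547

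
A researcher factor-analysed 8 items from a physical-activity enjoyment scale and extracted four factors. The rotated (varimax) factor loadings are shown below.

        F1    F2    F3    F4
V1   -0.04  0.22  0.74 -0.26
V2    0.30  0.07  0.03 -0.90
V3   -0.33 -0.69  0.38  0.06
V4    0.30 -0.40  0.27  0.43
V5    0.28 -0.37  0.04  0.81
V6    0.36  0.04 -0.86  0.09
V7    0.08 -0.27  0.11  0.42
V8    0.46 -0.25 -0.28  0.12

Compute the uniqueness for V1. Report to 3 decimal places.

0.335

h² = (-0.04)² + 0.22² + 0.74² + (-0.26)² = 0.0016 + 0.0484 + 0.5476 + 0.0676 = 0.6652
Uniqueness u² = 1 − h² = 1 − 0.6652 = 0.3348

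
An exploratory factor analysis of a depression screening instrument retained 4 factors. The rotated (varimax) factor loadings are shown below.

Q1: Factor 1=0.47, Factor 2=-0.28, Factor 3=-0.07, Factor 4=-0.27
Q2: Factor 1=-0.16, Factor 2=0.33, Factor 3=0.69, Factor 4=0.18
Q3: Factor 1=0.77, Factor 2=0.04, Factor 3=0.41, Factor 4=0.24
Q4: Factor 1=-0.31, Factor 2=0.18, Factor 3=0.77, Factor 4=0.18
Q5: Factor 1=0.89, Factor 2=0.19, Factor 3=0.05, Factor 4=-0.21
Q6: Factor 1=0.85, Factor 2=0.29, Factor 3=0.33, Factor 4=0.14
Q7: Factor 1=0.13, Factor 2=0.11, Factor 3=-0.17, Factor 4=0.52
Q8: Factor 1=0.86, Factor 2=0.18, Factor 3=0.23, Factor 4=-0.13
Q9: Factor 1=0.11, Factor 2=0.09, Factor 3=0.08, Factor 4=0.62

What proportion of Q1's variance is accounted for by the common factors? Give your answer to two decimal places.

0.38

h² = 0.47² + (-0.28)² + (-0.07)² + (-0.27)² = 0.2209 + 0.0784 + 0.0049 + 0.0729 = 0.3771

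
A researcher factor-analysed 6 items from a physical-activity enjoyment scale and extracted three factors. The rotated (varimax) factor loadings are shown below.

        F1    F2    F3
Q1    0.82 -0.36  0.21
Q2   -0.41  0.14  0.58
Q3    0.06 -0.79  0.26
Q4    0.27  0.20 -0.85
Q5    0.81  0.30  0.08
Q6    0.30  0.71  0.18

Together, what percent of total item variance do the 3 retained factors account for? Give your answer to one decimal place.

SS loadings by factor: 1.6631, 1.4074, 1.2094; total = 4.2799.
Total variance with 6 standardized items is 6, so the solution explains 4.2799/6 = 0.7133 = 71.33%.

71.3%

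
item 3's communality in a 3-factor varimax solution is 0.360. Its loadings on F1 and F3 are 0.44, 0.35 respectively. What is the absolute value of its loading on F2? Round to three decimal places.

0.210

Under orthogonal rotation h² = Σλ², so λ_F2² = h² − (0.3161) = 0.360 − 0.3161 = 0.0439.
|λ| = √0.0439 = 0.2095.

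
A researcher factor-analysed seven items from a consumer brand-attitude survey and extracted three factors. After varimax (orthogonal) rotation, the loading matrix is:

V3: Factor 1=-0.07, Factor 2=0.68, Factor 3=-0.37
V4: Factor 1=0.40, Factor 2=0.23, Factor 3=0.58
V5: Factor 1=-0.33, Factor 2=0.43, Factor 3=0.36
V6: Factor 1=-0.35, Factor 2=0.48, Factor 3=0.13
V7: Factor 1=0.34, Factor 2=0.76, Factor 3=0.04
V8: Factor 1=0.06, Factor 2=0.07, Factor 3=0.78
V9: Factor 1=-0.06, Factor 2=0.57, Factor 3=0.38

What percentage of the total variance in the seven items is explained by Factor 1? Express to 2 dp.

SS loadings for Factor 1 = (-0.07)² + 0.40² + (-0.33)² + (-0.35)² + 0.34² + 0.06² + (-0.06)² = 0.5191
With 7 standardized items, total variance = 7. Proportion = 0.5191/7 = 0.0742 → 7.42%.

7.42%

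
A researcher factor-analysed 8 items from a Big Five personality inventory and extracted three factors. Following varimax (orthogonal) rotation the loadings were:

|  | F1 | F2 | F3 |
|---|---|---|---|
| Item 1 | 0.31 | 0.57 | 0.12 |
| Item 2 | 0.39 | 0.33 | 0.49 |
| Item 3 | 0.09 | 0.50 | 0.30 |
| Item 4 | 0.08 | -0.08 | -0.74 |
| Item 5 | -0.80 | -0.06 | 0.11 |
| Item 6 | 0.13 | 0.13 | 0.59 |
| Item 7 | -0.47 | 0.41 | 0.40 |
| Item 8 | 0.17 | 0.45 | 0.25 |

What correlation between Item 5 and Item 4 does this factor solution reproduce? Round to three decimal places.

r̂ = Σ λ_i·λ_j across factors = (-0.80)(0.08) + (-0.06)(-0.08) + (0.11)(-0.74)
  = -0.0640 +0.0048 -0.0814 = -0.1406

-0.141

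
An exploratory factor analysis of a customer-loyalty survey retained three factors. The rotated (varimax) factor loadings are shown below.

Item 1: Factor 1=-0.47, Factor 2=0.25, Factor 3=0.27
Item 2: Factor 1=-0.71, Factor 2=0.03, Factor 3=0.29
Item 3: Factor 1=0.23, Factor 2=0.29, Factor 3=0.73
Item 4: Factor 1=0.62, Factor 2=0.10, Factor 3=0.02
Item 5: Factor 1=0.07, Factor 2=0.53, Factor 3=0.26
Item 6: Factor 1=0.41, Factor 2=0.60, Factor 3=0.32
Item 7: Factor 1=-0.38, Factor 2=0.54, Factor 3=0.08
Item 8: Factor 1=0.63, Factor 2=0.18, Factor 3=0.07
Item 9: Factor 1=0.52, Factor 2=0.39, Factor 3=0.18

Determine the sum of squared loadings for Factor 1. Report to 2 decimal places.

2.15

SS loadings for Factor 1 = (-0.47)² + (-0.71)² + 0.23² + 0.62² + 0.07² + 0.41² + (-0.38)² + 0.63² + 0.52² = 0.2209 + 0.5041 + 0.0529 + 0.3844 + 0.0049 + 0.1681 + 0.1444 + 0.3969 + 0.2704 = 2.1470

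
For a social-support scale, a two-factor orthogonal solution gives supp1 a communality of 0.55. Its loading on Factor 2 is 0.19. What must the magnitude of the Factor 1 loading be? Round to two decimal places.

Under orthogonal rotation h² = Σλ², so λ_Factor 1² = h² − (0.0361) = 0.55 − 0.0361 = 0.5139.
|λ| = √0.5139 = 0.7169.

0.72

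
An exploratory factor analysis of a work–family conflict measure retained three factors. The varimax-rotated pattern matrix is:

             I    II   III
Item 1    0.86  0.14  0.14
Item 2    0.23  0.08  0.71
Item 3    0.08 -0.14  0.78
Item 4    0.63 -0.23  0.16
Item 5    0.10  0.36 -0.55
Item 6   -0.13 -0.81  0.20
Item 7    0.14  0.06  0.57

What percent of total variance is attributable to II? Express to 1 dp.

12.7%

SS loadings for II = 0.14² + 0.08² + (-0.14)² + (-0.23)² + 0.36² + (-0.81)² + 0.06² = 0.8878
With 7 standardized items, total variance = 7. Proportion = 0.8878/7 = 0.1268 → 12.68%.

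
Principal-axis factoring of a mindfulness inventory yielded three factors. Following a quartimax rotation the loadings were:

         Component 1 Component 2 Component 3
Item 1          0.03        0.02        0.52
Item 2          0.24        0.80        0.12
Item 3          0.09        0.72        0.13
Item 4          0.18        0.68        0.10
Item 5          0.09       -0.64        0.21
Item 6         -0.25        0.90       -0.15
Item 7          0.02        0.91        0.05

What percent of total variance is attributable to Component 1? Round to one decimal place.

SS loadings for Component 1 = 0.03² + 0.24² + 0.09² + 0.18² + 0.09² + (-0.25)² + 0.02² = 0.1700
With 7 standardized items, total variance = 7. Proportion = 0.1700/7 = 0.0243 → 2.43%.

2.4%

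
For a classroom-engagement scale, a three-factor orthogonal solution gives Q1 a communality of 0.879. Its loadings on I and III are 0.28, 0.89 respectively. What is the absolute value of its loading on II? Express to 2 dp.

Under orthogonal rotation h² = Σλ², so λ_II² = h² − (0.8705) = 0.879 − 0.8705 = 0.0085.
|λ| = √0.0085 = 0.0922.

0.09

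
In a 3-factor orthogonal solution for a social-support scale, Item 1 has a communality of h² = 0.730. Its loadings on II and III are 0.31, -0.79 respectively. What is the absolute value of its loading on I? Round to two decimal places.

Under orthogonal rotation h² = Σλ², so λ_I² = h² − (0.7202) = 0.730 − 0.7202 = 0.0098.
|λ| = √0.0098 = 0.0990.

0.10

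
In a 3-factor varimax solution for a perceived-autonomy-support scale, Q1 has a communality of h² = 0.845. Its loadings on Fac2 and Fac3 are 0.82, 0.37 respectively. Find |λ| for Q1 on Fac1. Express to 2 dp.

0.19

Under orthogonal rotation h² = Σλ², so λ_Fac1² = h² − (0.8093) = 0.845 − 0.8093 = 0.0357.
|λ| = √0.0357 = 0.1889.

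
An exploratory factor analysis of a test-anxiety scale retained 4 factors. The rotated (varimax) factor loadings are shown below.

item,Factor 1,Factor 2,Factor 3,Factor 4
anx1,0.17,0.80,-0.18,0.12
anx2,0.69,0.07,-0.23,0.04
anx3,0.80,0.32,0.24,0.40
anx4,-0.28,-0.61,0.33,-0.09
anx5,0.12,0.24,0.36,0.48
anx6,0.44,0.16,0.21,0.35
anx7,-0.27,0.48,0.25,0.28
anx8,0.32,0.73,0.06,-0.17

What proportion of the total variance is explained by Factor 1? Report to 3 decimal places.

0.201

SS loadings for Factor 1 = 0.17² + 0.69² + 0.80² + (-0.28)² + 0.12² + 0.44² + (-0.27)² + 0.32² = 1.6067
Proportion of variance = 1.6067 / 8 = 0.2008.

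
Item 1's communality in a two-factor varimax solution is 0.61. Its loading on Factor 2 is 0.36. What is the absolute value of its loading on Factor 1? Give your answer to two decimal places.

Under orthogonal rotation h² = Σλ², so λ_Factor 1² = h² − (0.1296) = 0.61 − 0.1296 = 0.4804.
|λ| = √0.4804 = 0.6931.

0.69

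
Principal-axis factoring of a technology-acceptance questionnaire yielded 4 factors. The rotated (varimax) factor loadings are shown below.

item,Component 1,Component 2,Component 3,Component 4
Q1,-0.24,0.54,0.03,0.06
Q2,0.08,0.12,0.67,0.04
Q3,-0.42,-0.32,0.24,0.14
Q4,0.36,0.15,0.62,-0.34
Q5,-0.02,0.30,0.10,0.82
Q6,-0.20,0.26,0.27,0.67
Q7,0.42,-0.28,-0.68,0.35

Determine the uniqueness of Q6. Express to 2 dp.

h² = (-0.20)² + 0.26² + 0.27² + 0.67² = 0.0400 + 0.0676 + 0.0729 + 0.4489 = 0.6294
Uniqueness u² = 1 − h² = 1 − 0.6294 = 0.3706

0.37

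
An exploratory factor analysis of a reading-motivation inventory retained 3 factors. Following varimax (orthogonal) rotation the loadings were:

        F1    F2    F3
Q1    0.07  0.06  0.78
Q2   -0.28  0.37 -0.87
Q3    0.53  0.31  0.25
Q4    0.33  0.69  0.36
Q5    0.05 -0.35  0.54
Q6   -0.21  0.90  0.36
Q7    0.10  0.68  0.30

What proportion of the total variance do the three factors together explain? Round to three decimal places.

0.672

Communalities: 0.6169, 0.9722, 0.4395, 0.7146, 0.4166, 0.9837, 0.5624; Σh² = 4.7059.
Total variance with 7 standardized items is 7, so the solution explains 4.7059/7 = 0.6723.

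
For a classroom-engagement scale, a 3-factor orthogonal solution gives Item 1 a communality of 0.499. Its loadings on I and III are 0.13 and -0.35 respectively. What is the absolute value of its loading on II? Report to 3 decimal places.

0.600

Under orthogonal rotation h² = Σλ², so λ_II² = h² − (0.1394) = 0.499 − 0.1394 = 0.3596.
|λ| = √0.3596 = 0.5997.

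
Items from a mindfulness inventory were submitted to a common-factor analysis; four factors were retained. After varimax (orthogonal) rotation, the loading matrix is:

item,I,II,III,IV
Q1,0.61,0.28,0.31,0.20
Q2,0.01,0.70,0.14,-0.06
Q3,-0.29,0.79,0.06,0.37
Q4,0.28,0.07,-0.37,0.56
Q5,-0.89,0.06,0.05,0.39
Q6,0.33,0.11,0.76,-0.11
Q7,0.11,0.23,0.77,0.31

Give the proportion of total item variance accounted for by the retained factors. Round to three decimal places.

SS loadings by factor: 1.4478, 1.2660, 1.4292, 0.7544; total = 4.8974.
Total variance with 7 standardized items is 7, so the solution explains 4.8974/7 = 0.6996.

0.700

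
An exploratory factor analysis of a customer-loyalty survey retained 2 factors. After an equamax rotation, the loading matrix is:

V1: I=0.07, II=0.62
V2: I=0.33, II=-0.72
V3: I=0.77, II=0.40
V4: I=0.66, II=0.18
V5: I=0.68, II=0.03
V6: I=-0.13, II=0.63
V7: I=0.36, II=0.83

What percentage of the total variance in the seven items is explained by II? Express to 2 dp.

SS loadings for II = 0.62² + (-0.72)² + 0.40² + 0.18² + 0.03² + 0.63² + 0.83² = 2.1819
With 7 standardized items, total variance = 7. Proportion = 2.1819/7 = 0.3117 → 31.17%.

31.17%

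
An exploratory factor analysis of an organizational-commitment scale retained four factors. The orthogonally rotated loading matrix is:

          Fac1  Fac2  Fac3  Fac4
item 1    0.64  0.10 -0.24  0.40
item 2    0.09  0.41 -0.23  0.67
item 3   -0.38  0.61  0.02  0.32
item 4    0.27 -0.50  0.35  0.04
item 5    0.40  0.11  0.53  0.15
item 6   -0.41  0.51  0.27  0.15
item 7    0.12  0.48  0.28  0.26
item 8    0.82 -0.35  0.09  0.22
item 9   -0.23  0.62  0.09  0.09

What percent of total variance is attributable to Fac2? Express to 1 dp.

20.1%

SS loadings for Fac2 = 0.10² + 0.41² + 0.61² + (-0.50)² + 0.11² + 0.51² + 0.48² + (-0.35)² + 0.62² = 1.8097
With 9 standardized items, total variance = 9. Proportion = 1.8097/9 = 0.2011 → 20.11%.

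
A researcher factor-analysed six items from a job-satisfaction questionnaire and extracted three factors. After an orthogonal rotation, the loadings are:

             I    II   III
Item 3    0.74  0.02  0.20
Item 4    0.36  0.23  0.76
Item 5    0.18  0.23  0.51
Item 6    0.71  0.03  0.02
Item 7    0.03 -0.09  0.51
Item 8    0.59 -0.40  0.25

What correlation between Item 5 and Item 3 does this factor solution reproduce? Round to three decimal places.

r̂ = Σ λ_i·λ_j across factors = (0.18)(0.74) + (0.23)(0.02) + (0.51)(0.20)
  = +0.1332 +0.0046 +0.1020 = 0.2398

0.240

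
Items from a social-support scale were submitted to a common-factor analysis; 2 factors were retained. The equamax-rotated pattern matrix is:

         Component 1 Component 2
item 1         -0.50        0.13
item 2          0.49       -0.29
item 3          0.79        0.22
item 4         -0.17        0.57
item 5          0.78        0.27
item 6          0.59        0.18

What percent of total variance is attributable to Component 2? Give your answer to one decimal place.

9.7%

SS loadings for Component 2 = 0.13² + (-0.29)² + 0.22² + 0.57² + 0.27² + 0.18² = 0.5796
With 6 standardized items, total variance = 6. Proportion = 0.5796/6 = 0.0966 → 9.66%.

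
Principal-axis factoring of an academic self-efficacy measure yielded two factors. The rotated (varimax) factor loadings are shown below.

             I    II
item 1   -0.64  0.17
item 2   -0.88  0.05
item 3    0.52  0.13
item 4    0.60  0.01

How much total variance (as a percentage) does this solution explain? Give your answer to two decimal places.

SS loadings by factor: 1.8144, 0.0484; total = 1.8628.
Total variance with 4 standardized items is 4, so the solution explains 1.8628/4 = 0.4657 = 46.57%.

46.57%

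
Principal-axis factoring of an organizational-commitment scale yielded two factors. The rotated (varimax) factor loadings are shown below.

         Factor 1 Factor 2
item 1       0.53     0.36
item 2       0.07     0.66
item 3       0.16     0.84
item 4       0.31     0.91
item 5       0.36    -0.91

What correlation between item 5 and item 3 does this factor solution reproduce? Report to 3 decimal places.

-0.707

r̂ = Σ λ_i·λ_j across factors = (0.36)(0.16) + (-0.91)(0.84)
  = +0.0576 -0.7644 = -0.7068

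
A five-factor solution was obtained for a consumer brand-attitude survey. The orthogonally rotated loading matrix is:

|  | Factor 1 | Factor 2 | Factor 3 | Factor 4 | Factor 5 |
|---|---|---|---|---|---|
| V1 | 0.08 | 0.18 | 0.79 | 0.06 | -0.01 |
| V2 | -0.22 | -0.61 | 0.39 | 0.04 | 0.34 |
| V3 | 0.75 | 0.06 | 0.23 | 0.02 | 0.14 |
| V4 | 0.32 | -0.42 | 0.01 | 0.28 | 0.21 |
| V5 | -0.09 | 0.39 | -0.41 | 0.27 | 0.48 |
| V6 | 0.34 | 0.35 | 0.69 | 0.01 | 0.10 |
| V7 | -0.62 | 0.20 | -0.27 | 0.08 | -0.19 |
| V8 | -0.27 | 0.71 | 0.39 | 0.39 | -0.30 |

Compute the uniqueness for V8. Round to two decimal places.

0.03

h² = (-0.27)² + 0.71² + 0.39² + 0.39² + (-0.30)² = 0.0729 + 0.5041 + 0.1521 + 0.1521 + 0.0900 = 0.9712
Uniqueness u² = 1 − h² = 1 − 0.9712 = 0.0288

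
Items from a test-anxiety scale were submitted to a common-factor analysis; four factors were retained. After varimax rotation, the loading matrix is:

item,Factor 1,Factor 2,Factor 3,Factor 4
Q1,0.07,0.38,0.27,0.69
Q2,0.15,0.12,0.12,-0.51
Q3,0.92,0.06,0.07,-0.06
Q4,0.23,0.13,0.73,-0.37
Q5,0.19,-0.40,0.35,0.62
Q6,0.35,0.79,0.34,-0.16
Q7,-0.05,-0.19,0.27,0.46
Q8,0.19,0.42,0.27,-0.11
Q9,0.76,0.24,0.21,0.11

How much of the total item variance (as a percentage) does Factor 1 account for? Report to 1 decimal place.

SS loadings for Factor 1 = 0.07² + 0.15² + 0.92² + 0.23² + 0.19² + 0.35² + (-0.05)² + 0.19² + 0.76² = 1.7015
With 9 standardized items, total variance = 9. Proportion = 1.7015/9 = 0.1891 → 18.91%.

18.9%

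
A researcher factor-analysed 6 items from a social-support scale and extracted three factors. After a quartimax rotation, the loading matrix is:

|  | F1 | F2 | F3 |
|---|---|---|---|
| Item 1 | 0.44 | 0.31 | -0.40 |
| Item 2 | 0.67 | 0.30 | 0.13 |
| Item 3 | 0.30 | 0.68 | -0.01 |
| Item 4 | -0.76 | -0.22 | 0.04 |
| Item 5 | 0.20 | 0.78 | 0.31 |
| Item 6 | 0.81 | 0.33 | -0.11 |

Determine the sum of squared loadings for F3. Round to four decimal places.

0.2868

SS loadings for F3 = (-0.40)² + 0.13² + (-0.01)² + 0.04² + 0.31² + (-0.11)² = 0.1600 + 0.0169 + 0.0001 + 0.0016 + 0.0961 + 0.0121 = 0.2868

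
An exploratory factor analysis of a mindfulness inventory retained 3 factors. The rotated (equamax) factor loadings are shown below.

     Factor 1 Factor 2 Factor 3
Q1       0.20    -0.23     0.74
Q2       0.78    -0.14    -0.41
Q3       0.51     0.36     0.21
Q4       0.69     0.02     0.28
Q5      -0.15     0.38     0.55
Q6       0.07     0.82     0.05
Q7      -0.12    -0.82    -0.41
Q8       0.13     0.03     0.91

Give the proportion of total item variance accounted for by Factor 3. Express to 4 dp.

0.2674

SS loadings for Factor 3 = 0.74² + (-0.41)² + 0.21² + 0.28² + 0.55² + 0.05² + (-0.41)² + 0.91² = 2.1394
Proportion of variance = 2.1394 / 8 = 0.2674.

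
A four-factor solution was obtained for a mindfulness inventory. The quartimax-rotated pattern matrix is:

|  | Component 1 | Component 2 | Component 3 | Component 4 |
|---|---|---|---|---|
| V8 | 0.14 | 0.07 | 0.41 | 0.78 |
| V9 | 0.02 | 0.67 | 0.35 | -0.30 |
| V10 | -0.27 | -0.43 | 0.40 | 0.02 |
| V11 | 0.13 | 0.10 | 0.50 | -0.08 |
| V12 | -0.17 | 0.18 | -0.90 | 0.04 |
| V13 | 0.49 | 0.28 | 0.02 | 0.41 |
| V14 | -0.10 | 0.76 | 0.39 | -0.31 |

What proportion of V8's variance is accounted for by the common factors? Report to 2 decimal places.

0.80

h² = 0.14² + 0.07² + 0.41² + 0.78² = 0.0196 + 0.0049 + 0.1681 + 0.6084 = 0.8010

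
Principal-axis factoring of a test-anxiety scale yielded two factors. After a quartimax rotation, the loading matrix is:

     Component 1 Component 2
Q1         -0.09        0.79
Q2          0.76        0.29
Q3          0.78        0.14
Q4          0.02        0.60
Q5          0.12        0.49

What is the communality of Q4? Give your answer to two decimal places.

h² = 0.02² + 0.60² = 0.0004 + 0.3600 = 0.3604

0.36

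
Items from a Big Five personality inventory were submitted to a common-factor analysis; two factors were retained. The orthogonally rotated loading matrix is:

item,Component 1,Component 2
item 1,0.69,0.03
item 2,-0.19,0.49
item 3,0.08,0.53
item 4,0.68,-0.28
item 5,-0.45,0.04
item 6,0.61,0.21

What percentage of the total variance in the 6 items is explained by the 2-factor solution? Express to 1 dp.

SS loadings by factor: 1.5556, 0.6460; total = 2.2016.
Total variance with 6 standardized items is 6, so the solution explains 2.2016/6 = 0.3669 = 36.69%.

36.7%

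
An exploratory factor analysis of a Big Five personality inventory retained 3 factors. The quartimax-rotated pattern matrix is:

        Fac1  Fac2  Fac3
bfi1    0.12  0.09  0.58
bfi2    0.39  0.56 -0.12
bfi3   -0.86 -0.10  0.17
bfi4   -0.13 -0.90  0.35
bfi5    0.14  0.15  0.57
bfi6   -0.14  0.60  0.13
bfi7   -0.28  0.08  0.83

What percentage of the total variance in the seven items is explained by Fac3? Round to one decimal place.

SS loadings for Fac3 = 0.58² + (-0.12)² + 0.17² + 0.35² + 0.57² + 0.13² + 0.83² = 1.5329
With 7 standardized items, total variance = 7. Proportion = 1.5329/7 = 0.2190 → 21.90%.

21.9%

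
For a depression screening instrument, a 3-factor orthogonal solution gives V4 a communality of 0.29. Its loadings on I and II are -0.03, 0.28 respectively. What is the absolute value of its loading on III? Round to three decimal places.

0.459

Under orthogonal rotation h² = Σλ², so λ_III² = h² − (0.0793) = 0.29 − 0.0793 = 0.2107.
|λ| = √0.2107 = 0.4590.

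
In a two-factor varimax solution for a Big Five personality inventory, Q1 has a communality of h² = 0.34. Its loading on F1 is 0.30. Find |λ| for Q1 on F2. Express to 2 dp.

Under orthogonal rotation h² = Σλ², so λ_F2² = h² − (0.0900) = 0.34 − 0.0900 = 0.2500.
|λ| = √0.2500 = 0.5000.

0.50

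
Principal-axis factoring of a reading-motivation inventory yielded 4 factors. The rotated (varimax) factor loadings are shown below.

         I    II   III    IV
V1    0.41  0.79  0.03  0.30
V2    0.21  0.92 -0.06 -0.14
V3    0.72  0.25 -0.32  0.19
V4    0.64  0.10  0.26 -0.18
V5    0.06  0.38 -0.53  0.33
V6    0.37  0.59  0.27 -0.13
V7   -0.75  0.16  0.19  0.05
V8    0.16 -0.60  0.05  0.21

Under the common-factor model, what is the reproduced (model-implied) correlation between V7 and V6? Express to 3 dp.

-0.138

r̂ = Σ λ_i·λ_j across factors = (-0.75)(0.37) + (0.16)(0.59) + (0.19)(0.27) + (0.05)(-0.13)
  = -0.2775 +0.0944 +0.0513 -0.0065 = -0.1383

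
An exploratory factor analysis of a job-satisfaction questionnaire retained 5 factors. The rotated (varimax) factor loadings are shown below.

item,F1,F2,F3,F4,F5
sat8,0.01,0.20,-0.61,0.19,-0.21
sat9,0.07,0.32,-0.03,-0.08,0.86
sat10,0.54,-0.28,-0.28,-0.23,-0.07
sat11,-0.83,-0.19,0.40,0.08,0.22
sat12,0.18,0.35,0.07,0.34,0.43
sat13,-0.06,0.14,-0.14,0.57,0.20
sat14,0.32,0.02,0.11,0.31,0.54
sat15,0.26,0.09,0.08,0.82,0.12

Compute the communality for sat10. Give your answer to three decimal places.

0.506

h² = 0.54² + (-0.28)² + (-0.28)² + (-0.23)² + (-0.07)² = 0.2916 + 0.0784 + 0.0784 + 0.0529 + 0.0049 = 0.5062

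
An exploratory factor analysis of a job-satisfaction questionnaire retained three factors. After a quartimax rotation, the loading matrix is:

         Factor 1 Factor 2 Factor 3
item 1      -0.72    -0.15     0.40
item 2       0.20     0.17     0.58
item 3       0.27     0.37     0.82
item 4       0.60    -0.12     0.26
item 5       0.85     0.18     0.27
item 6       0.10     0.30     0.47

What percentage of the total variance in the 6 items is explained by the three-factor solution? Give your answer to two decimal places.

59.65%

SS loadings by factor: 1.7238, 0.3251, 1.5302; total = 3.5791.
Total variance with 6 standardized items is 6, so the solution explains 3.5791/6 = 0.5965 = 59.65%.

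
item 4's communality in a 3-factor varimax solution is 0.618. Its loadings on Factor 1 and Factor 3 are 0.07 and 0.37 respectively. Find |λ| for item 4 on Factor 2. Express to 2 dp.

0.69

Under orthogonal rotation h² = Σλ², so λ_Factor 2² = h² − (0.1418) = 0.618 − 0.1418 = 0.4762.
|λ| = √0.4762 = 0.6901.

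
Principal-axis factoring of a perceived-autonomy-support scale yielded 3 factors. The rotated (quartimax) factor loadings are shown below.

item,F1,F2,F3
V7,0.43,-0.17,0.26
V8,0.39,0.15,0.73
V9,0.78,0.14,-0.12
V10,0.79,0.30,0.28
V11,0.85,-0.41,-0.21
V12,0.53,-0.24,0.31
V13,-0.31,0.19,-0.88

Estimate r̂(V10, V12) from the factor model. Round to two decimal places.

r̂ = Σ λ_i·λ_j across factors = (0.79)(0.53) + (0.30)(-0.24) + (0.28)(0.31)
  = +0.4187 -0.0720 +0.0868 = 0.4335

0.43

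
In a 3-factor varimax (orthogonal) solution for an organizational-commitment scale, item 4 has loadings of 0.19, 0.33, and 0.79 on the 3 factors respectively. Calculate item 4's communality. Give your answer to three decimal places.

0.769

h² = 0.19² + 0.33² + 0.79² = 0.0361 + 0.1089 + 0.6241 = 0.7691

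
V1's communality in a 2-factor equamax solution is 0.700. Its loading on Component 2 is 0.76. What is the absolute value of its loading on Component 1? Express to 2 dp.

Under orthogonal rotation h² = Σλ², so λ_Component 1² = h² − (0.5776) = 0.700 − 0.5776 = 0.1224.
|λ| = √0.1224 = 0.3499.

0.35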